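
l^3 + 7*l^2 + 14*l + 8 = (l + 1)*(l + 2)*(l + 4)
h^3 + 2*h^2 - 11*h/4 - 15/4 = (h - 3/2)*(h + 1)*(h + 5/2)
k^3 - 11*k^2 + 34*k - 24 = (k - 6)*(k - 4)*(k - 1)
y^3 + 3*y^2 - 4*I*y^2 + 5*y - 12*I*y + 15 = (y + 3)*(y - 5*I)*(y + I)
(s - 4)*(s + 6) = s^2 + 2*s - 24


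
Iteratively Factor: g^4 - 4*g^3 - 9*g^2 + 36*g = (g - 4)*(g^3 - 9*g) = g*(g - 4)*(g^2 - 9) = g*(g - 4)*(g + 3)*(g - 3)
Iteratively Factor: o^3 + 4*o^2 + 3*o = (o + 1)*(o^2 + 3*o) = o*(o + 1)*(o + 3)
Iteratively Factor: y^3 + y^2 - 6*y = (y - 2)*(y^2 + 3*y) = (y - 2)*(y + 3)*(y)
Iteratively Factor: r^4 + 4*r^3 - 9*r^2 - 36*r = (r - 3)*(r^3 + 7*r^2 + 12*r) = (r - 3)*(r + 3)*(r^2 + 4*r) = r*(r - 3)*(r + 3)*(r + 4)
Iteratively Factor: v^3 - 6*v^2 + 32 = (v - 4)*(v^2 - 2*v - 8) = (v - 4)^2*(v + 2)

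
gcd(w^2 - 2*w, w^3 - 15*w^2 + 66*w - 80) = w - 2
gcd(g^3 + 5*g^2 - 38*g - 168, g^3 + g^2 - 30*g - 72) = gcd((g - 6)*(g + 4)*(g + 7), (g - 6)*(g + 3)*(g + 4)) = g^2 - 2*g - 24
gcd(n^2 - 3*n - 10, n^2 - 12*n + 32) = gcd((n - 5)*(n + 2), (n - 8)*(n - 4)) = 1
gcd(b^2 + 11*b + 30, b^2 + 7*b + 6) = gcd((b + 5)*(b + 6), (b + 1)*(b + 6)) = b + 6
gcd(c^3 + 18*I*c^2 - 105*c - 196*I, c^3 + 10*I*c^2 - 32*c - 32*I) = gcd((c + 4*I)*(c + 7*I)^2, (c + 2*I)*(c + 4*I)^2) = c + 4*I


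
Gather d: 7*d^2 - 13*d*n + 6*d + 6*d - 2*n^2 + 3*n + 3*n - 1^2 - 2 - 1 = 7*d^2 + d*(12 - 13*n) - 2*n^2 + 6*n - 4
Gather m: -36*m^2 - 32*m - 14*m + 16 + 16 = -36*m^2 - 46*m + 32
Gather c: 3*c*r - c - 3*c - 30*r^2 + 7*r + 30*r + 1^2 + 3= c*(3*r - 4) - 30*r^2 + 37*r + 4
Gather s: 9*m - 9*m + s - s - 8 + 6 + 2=0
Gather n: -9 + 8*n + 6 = 8*n - 3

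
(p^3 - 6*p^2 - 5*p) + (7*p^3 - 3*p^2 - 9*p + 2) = 8*p^3 - 9*p^2 - 14*p + 2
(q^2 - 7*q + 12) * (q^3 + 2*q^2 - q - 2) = q^5 - 5*q^4 - 3*q^3 + 29*q^2 + 2*q - 24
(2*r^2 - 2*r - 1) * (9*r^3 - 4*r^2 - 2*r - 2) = 18*r^5 - 26*r^4 - 5*r^3 + 4*r^2 + 6*r + 2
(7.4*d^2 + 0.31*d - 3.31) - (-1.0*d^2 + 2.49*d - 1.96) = 8.4*d^2 - 2.18*d - 1.35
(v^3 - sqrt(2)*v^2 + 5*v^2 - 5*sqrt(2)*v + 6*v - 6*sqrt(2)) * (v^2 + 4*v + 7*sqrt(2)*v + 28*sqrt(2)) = v^5 + 6*sqrt(2)*v^4 + 9*v^4 + 12*v^3 + 54*sqrt(2)*v^3 - 102*v^2 + 156*sqrt(2)*v^2 - 364*v + 144*sqrt(2)*v - 336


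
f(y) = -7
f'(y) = 0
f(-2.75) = -7.00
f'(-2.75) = 0.00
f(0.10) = -7.00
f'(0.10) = 0.00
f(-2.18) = -7.00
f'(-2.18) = 0.00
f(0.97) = -7.00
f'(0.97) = 0.00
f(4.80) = -7.00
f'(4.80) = 0.00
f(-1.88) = -7.00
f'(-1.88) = 0.00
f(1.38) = -7.00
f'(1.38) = 0.00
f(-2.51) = -7.00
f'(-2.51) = 0.00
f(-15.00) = -7.00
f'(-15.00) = 0.00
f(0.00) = -7.00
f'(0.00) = 0.00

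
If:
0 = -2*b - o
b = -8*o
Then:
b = 0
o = 0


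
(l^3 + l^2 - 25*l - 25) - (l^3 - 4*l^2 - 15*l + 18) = 5*l^2 - 10*l - 43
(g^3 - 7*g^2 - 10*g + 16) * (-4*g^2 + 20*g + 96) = -4*g^5 + 48*g^4 - 4*g^3 - 936*g^2 - 640*g + 1536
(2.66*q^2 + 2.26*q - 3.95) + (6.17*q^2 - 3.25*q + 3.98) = 8.83*q^2 - 0.99*q + 0.0299999999999998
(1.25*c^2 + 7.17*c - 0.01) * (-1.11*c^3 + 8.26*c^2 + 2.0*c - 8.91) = -1.3875*c^5 + 2.3663*c^4 + 61.7353*c^3 + 3.1199*c^2 - 63.9047*c + 0.0891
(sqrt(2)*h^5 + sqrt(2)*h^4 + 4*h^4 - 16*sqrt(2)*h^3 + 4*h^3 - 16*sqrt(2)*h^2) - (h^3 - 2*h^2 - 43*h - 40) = sqrt(2)*h^5 + sqrt(2)*h^4 + 4*h^4 - 16*sqrt(2)*h^3 + 3*h^3 - 16*sqrt(2)*h^2 + 2*h^2 + 43*h + 40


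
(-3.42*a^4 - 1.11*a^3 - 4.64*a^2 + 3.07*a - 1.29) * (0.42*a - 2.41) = -1.4364*a^5 + 7.776*a^4 + 0.726300000000001*a^3 + 12.4718*a^2 - 7.9405*a + 3.1089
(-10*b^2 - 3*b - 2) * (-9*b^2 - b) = 90*b^4 + 37*b^3 + 21*b^2 + 2*b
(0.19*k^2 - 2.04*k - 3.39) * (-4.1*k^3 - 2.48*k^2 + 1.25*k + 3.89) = -0.779*k^5 + 7.8928*k^4 + 19.1957*k^3 + 6.5963*k^2 - 12.1731*k - 13.1871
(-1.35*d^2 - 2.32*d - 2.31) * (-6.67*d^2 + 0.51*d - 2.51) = 9.0045*d^4 + 14.7859*d^3 + 17.613*d^2 + 4.6451*d + 5.7981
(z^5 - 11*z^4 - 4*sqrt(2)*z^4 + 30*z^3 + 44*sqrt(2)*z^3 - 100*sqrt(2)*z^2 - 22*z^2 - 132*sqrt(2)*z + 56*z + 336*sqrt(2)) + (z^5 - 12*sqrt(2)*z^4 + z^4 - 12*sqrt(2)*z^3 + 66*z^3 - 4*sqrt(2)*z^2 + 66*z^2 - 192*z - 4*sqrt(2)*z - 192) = 2*z^5 - 16*sqrt(2)*z^4 - 10*z^4 + 32*sqrt(2)*z^3 + 96*z^3 - 104*sqrt(2)*z^2 + 44*z^2 - 136*sqrt(2)*z - 136*z - 192 + 336*sqrt(2)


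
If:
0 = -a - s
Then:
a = -s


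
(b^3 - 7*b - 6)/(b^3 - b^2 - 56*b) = (-b^3 + 7*b + 6)/(b*(-b^2 + b + 56))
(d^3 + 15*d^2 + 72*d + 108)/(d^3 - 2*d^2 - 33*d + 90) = (d^2 + 9*d + 18)/(d^2 - 8*d + 15)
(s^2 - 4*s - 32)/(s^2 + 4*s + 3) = (s^2 - 4*s - 32)/(s^2 + 4*s + 3)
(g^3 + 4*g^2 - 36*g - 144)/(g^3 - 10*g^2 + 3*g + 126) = (g^2 + 10*g + 24)/(g^2 - 4*g - 21)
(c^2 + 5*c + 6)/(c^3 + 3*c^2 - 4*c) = (c^2 + 5*c + 6)/(c*(c^2 + 3*c - 4))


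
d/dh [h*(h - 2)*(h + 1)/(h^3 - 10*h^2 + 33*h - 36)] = (-9*h^3 + 43*h^2 - 32*h - 24)/(h^5 - 17*h^4 + 115*h^3 - 387*h^2 + 648*h - 432)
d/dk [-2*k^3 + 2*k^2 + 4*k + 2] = -6*k^2 + 4*k + 4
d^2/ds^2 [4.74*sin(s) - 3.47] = -4.74*sin(s)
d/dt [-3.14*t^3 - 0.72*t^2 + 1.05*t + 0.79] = -9.42*t^2 - 1.44*t + 1.05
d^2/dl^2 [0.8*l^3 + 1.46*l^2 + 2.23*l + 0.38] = 4.8*l + 2.92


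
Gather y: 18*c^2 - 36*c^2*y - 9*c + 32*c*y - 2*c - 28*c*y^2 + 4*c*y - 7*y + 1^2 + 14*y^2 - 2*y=18*c^2 - 11*c + y^2*(14 - 28*c) + y*(-36*c^2 + 36*c - 9) + 1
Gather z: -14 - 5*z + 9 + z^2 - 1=z^2 - 5*z - 6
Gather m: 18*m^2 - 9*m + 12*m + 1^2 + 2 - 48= 18*m^2 + 3*m - 45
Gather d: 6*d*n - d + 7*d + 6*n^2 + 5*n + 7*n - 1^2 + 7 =d*(6*n + 6) + 6*n^2 + 12*n + 6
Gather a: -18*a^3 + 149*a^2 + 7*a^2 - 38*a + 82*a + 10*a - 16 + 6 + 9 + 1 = -18*a^3 + 156*a^2 + 54*a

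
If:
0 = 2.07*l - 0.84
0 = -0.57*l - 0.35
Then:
No Solution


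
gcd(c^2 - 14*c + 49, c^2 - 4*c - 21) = c - 7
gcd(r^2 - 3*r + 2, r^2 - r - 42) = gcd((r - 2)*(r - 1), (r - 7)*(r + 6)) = 1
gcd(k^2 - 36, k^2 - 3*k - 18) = k - 6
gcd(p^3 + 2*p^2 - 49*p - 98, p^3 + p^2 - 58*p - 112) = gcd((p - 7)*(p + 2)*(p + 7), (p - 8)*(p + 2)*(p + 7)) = p^2 + 9*p + 14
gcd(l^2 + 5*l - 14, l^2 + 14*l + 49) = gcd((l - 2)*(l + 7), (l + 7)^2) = l + 7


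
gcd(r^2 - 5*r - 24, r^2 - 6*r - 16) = r - 8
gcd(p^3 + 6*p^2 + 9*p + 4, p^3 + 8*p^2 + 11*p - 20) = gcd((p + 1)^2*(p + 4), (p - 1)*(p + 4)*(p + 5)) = p + 4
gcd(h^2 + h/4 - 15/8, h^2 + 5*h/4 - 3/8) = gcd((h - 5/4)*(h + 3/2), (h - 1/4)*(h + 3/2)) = h + 3/2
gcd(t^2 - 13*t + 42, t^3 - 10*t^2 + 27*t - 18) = t - 6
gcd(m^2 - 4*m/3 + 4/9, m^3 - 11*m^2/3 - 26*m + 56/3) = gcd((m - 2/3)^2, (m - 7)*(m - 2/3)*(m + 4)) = m - 2/3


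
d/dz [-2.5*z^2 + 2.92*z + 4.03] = 2.92 - 5.0*z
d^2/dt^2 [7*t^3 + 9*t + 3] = 42*t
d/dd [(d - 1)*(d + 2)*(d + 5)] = 3*d^2 + 12*d + 3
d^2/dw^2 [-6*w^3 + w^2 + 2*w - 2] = 2 - 36*w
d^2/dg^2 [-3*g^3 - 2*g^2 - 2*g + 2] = -18*g - 4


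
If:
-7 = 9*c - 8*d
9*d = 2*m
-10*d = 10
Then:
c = -5/3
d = -1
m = -9/2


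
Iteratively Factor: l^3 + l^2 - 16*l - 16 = (l - 4)*(l^2 + 5*l + 4) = (l - 4)*(l + 4)*(l + 1)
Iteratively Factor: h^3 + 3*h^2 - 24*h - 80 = (h + 4)*(h^2 - h - 20) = (h + 4)^2*(h - 5)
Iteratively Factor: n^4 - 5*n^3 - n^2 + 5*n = (n)*(n^3 - 5*n^2 - n + 5) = n*(n - 1)*(n^2 - 4*n - 5) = n*(n - 1)*(n + 1)*(n - 5)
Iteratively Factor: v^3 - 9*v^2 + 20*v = (v - 5)*(v^2 - 4*v) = v*(v - 5)*(v - 4)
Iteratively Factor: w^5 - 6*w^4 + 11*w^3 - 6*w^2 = (w - 1)*(w^4 - 5*w^3 + 6*w^2) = (w - 2)*(w - 1)*(w^3 - 3*w^2) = w*(w - 2)*(w - 1)*(w^2 - 3*w) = w*(w - 3)*(w - 2)*(w - 1)*(w)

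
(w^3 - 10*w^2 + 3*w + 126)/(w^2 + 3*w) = w - 13 + 42/w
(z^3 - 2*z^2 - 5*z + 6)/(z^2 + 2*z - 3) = (z^2 - z - 6)/(z + 3)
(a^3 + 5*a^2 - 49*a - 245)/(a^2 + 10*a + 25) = (a^2 - 49)/(a + 5)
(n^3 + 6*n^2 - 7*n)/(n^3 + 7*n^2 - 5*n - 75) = n*(n^2 + 6*n - 7)/(n^3 + 7*n^2 - 5*n - 75)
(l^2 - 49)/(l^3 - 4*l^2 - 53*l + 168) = (l - 7)/(l^2 - 11*l + 24)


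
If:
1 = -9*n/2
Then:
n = -2/9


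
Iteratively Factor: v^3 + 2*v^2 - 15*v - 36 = (v - 4)*(v^2 + 6*v + 9) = (v - 4)*(v + 3)*(v + 3)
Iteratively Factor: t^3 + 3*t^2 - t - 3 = (t + 3)*(t^2 - 1) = (t - 1)*(t + 3)*(t + 1)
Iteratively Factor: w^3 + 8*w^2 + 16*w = (w)*(w^2 + 8*w + 16) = w*(w + 4)*(w + 4)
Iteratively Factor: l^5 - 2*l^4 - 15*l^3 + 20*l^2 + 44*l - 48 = (l + 2)*(l^4 - 4*l^3 - 7*l^2 + 34*l - 24) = (l + 2)*(l + 3)*(l^3 - 7*l^2 + 14*l - 8) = (l - 2)*(l + 2)*(l + 3)*(l^2 - 5*l + 4) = (l - 4)*(l - 2)*(l + 2)*(l + 3)*(l - 1)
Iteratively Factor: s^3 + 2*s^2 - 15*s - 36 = (s + 3)*(s^2 - s - 12) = (s - 4)*(s + 3)*(s + 3)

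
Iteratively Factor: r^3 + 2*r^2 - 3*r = (r)*(r^2 + 2*r - 3) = r*(r - 1)*(r + 3)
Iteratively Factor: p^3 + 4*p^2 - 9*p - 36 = (p + 4)*(p^2 - 9) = (p - 3)*(p + 4)*(p + 3)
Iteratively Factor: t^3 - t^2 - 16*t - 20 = (t + 2)*(t^2 - 3*t - 10) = (t - 5)*(t + 2)*(t + 2)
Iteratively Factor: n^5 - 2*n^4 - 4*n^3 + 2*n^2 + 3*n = (n + 1)*(n^4 - 3*n^3 - n^2 + 3*n) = n*(n + 1)*(n^3 - 3*n^2 - n + 3) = n*(n + 1)^2*(n^2 - 4*n + 3) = n*(n - 1)*(n + 1)^2*(n - 3)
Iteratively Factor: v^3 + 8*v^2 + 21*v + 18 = (v + 2)*(v^2 + 6*v + 9) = (v + 2)*(v + 3)*(v + 3)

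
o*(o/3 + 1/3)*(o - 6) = o^3/3 - 5*o^2/3 - 2*o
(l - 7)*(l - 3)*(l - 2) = l^3 - 12*l^2 + 41*l - 42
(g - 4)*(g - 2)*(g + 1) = g^3 - 5*g^2 + 2*g + 8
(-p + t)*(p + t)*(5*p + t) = -5*p^3 - p^2*t + 5*p*t^2 + t^3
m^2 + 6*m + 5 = (m + 1)*(m + 5)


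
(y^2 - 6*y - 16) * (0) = 0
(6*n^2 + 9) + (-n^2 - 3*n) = 5*n^2 - 3*n + 9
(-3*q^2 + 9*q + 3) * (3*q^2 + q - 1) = -9*q^4 + 24*q^3 + 21*q^2 - 6*q - 3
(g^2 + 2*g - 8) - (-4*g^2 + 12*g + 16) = 5*g^2 - 10*g - 24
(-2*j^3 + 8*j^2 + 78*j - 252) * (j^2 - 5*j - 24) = -2*j^5 + 18*j^4 + 86*j^3 - 834*j^2 - 612*j + 6048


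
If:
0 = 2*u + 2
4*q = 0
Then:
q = 0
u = -1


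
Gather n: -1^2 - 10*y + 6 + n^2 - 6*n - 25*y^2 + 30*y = n^2 - 6*n - 25*y^2 + 20*y + 5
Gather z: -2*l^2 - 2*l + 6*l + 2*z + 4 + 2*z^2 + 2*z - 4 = -2*l^2 + 4*l + 2*z^2 + 4*z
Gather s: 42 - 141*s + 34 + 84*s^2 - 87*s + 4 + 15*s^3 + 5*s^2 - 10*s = 15*s^3 + 89*s^2 - 238*s + 80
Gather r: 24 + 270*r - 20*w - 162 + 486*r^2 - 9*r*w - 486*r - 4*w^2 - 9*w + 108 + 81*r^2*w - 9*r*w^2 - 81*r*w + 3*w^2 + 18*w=r^2*(81*w + 486) + r*(-9*w^2 - 90*w - 216) - w^2 - 11*w - 30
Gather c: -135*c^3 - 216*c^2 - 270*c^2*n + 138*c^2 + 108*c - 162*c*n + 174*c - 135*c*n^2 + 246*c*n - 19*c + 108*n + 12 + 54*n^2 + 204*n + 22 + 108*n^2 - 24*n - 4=-135*c^3 + c^2*(-270*n - 78) + c*(-135*n^2 + 84*n + 263) + 162*n^2 + 288*n + 30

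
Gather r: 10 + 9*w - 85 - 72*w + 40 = -63*w - 35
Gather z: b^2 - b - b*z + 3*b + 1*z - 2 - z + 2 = b^2 - b*z + 2*b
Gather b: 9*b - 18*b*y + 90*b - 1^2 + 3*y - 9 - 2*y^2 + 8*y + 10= b*(99 - 18*y) - 2*y^2 + 11*y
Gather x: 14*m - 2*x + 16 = 14*m - 2*x + 16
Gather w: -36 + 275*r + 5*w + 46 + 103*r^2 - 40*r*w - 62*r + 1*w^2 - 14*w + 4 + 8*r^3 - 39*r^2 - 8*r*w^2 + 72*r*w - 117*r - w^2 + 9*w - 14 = 8*r^3 + 64*r^2 - 8*r*w^2 + 32*r*w + 96*r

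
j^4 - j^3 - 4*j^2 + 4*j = j*(j - 2)*(j - 1)*(j + 2)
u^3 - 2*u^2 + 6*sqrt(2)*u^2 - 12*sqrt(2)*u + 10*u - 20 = (u - 2)*(u + sqrt(2))*(u + 5*sqrt(2))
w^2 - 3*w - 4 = (w - 4)*(w + 1)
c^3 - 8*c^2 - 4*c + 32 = (c - 8)*(c - 2)*(c + 2)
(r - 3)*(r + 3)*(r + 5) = r^3 + 5*r^2 - 9*r - 45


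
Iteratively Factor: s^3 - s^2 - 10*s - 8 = (s + 1)*(s^2 - 2*s - 8) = (s - 4)*(s + 1)*(s + 2)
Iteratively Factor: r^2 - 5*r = (r)*(r - 5)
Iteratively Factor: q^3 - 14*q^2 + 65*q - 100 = (q - 5)*(q^2 - 9*q + 20) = (q - 5)*(q - 4)*(q - 5)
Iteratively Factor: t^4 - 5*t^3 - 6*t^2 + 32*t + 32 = (t + 1)*(t^3 - 6*t^2 + 32) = (t + 1)*(t + 2)*(t^2 - 8*t + 16) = (t - 4)*(t + 1)*(t + 2)*(t - 4)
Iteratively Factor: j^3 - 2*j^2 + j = (j)*(j^2 - 2*j + 1) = j*(j - 1)*(j - 1)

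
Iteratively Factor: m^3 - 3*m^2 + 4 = (m + 1)*(m^2 - 4*m + 4) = (m - 2)*(m + 1)*(m - 2)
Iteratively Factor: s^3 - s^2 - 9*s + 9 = (s - 3)*(s^2 + 2*s - 3) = (s - 3)*(s - 1)*(s + 3)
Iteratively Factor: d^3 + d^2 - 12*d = (d + 4)*(d^2 - 3*d) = d*(d + 4)*(d - 3)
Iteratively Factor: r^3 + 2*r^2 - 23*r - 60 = (r - 5)*(r^2 + 7*r + 12) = (r - 5)*(r + 3)*(r + 4)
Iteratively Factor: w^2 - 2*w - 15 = (w + 3)*(w - 5)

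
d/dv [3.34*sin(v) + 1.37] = 3.34*cos(v)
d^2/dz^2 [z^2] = 2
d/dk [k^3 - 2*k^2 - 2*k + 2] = 3*k^2 - 4*k - 2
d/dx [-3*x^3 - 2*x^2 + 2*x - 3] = -9*x^2 - 4*x + 2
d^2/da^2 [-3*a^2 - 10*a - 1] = -6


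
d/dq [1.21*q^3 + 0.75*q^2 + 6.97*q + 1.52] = 3.63*q^2 + 1.5*q + 6.97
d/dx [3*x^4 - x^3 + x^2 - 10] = x*(12*x^2 - 3*x + 2)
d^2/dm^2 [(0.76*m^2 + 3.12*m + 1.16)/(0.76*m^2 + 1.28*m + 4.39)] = (4.44089209850063e-16*m^4 + 2.12556799999999*m^3 - 11.193888*m^2 - 55.68672*m - 9.70957600000001)/(0.438976*m^6 + 2.217984*m^5 + 11.342544*m^4 + 27.720704*m^3 + 65.518116*m^2 + 74.004864*m + 84.604519)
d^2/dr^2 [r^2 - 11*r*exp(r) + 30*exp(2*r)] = -11*r*exp(r) + 120*exp(2*r) - 22*exp(r) + 2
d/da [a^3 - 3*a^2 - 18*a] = 3*a^2 - 6*a - 18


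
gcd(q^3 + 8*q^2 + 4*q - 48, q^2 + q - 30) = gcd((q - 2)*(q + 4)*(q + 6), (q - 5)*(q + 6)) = q + 6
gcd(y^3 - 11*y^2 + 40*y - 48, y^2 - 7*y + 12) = y^2 - 7*y + 12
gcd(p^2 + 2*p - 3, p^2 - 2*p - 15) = p + 3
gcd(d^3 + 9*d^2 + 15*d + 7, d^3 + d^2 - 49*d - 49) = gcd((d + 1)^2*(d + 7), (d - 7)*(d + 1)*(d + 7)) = d^2 + 8*d + 7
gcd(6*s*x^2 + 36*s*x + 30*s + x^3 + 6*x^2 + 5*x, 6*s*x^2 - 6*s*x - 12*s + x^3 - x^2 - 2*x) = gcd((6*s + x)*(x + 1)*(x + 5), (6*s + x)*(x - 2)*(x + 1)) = 6*s*x + 6*s + x^2 + x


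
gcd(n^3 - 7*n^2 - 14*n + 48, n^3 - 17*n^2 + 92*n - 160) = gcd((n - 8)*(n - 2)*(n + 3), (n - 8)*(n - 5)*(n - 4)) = n - 8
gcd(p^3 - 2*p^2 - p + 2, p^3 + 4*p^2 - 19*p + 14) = p^2 - 3*p + 2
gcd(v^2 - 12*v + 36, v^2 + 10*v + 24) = 1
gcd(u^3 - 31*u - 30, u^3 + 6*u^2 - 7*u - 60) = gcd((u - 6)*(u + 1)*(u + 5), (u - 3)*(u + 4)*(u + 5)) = u + 5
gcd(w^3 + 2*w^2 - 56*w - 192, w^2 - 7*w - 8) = w - 8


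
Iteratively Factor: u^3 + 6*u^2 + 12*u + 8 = (u + 2)*(u^2 + 4*u + 4) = (u + 2)^2*(u + 2)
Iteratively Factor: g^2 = (g)*(g)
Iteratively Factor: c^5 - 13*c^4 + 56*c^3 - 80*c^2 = (c - 4)*(c^4 - 9*c^3 + 20*c^2) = (c - 4)^2*(c^3 - 5*c^2) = c*(c - 4)^2*(c^2 - 5*c) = c*(c - 5)*(c - 4)^2*(c)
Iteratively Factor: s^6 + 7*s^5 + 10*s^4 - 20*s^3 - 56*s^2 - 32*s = (s + 2)*(s^5 + 5*s^4 - 20*s^2 - 16*s) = (s - 2)*(s + 2)*(s^4 + 7*s^3 + 14*s^2 + 8*s) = (s - 2)*(s + 2)^2*(s^3 + 5*s^2 + 4*s) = (s - 2)*(s + 1)*(s + 2)^2*(s^2 + 4*s) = (s - 2)*(s + 1)*(s + 2)^2*(s + 4)*(s)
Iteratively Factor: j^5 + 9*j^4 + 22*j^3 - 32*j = (j - 1)*(j^4 + 10*j^3 + 32*j^2 + 32*j) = j*(j - 1)*(j^3 + 10*j^2 + 32*j + 32) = j*(j - 1)*(j + 2)*(j^2 + 8*j + 16) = j*(j - 1)*(j + 2)*(j + 4)*(j + 4)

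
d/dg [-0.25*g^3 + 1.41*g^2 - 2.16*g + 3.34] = -0.75*g^2 + 2.82*g - 2.16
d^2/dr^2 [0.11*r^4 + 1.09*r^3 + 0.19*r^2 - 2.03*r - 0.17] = 1.32*r^2 + 6.54*r + 0.38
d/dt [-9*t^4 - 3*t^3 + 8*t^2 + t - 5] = -36*t^3 - 9*t^2 + 16*t + 1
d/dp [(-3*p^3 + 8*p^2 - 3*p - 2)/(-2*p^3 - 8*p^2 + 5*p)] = 2*(20*p^4 - 21*p^3 + 2*p^2 - 16*p + 5)/(p^2*(4*p^4 + 32*p^3 + 44*p^2 - 80*p + 25))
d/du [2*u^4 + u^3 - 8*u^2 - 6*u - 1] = 8*u^3 + 3*u^2 - 16*u - 6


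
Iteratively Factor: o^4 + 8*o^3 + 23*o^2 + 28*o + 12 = (o + 2)*(o^3 + 6*o^2 + 11*o + 6) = (o + 1)*(o + 2)*(o^2 + 5*o + 6) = (o + 1)*(o + 2)^2*(o + 3)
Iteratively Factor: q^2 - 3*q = (q)*(q - 3)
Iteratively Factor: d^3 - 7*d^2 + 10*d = (d)*(d^2 - 7*d + 10) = d*(d - 2)*(d - 5)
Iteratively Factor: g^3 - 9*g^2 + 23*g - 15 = (g - 1)*(g^2 - 8*g + 15) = (g - 5)*(g - 1)*(g - 3)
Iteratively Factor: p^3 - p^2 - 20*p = (p - 5)*(p^2 + 4*p) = p*(p - 5)*(p + 4)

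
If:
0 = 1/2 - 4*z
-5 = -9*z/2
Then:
No Solution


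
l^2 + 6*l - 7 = (l - 1)*(l + 7)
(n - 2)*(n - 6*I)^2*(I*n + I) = I*n^4 + 12*n^3 - I*n^3 - 12*n^2 - 38*I*n^2 - 24*n + 36*I*n + 72*I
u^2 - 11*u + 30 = (u - 6)*(u - 5)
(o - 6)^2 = o^2 - 12*o + 36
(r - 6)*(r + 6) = r^2 - 36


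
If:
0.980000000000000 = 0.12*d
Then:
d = 8.17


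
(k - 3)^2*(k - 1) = k^3 - 7*k^2 + 15*k - 9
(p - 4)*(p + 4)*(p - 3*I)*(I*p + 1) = I*p^4 + 4*p^3 - 19*I*p^2 - 64*p + 48*I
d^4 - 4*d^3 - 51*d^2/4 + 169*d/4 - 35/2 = (d - 5)*(d - 2)*(d - 1/2)*(d + 7/2)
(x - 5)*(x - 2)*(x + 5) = x^3 - 2*x^2 - 25*x + 50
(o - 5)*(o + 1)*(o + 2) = o^3 - 2*o^2 - 13*o - 10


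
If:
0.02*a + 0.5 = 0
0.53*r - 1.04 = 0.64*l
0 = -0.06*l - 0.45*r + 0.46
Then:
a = -25.00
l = -0.70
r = 1.12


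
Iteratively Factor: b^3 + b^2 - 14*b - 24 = (b - 4)*(b^2 + 5*b + 6) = (b - 4)*(b + 3)*(b + 2)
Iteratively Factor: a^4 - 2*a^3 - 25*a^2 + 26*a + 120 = (a - 5)*(a^3 + 3*a^2 - 10*a - 24) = (a - 5)*(a - 3)*(a^2 + 6*a + 8) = (a - 5)*(a - 3)*(a + 2)*(a + 4)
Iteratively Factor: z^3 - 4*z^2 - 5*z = (z - 5)*(z^2 + z) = (z - 5)*(z + 1)*(z)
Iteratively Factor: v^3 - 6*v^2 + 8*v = (v - 2)*(v^2 - 4*v) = (v - 4)*(v - 2)*(v)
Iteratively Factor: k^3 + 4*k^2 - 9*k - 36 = (k - 3)*(k^2 + 7*k + 12) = (k - 3)*(k + 4)*(k + 3)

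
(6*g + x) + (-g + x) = 5*g + 2*x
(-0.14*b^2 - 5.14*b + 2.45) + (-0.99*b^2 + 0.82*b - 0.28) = -1.13*b^2 - 4.32*b + 2.17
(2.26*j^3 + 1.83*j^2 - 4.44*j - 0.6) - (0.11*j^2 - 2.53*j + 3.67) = 2.26*j^3 + 1.72*j^2 - 1.91*j - 4.27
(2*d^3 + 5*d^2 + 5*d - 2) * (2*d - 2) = 4*d^4 + 6*d^3 - 14*d + 4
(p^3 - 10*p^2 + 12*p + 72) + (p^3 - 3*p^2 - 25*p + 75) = 2*p^3 - 13*p^2 - 13*p + 147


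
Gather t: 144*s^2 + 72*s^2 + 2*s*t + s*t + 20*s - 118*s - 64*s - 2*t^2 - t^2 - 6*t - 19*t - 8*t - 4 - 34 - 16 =216*s^2 - 162*s - 3*t^2 + t*(3*s - 33) - 54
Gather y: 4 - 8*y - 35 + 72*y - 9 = 64*y - 40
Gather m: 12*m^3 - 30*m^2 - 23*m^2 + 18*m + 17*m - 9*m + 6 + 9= 12*m^3 - 53*m^2 + 26*m + 15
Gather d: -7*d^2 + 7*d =-7*d^2 + 7*d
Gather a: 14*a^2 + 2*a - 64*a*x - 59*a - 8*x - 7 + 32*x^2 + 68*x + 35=14*a^2 + a*(-64*x - 57) + 32*x^2 + 60*x + 28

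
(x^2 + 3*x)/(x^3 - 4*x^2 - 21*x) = 1/(x - 7)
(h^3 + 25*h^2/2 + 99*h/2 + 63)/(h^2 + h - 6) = (h^2 + 19*h/2 + 21)/(h - 2)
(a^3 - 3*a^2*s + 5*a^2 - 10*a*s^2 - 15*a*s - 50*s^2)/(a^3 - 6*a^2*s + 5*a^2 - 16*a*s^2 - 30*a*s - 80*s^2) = (-a + 5*s)/(-a + 8*s)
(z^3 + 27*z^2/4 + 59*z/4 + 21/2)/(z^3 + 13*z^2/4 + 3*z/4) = (4*z^2 + 15*z + 14)/(z*(4*z + 1))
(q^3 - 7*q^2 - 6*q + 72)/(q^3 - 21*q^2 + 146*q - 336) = (q^2 - q - 12)/(q^2 - 15*q + 56)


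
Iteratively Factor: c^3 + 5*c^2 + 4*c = (c + 4)*(c^2 + c) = c*(c + 4)*(c + 1)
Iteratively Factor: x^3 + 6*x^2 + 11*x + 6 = (x + 2)*(x^2 + 4*x + 3) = (x + 1)*(x + 2)*(x + 3)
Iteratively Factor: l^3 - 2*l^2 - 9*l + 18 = (l - 2)*(l^2 - 9) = (l - 3)*(l - 2)*(l + 3)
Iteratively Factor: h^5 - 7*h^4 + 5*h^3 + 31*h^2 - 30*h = (h)*(h^4 - 7*h^3 + 5*h^2 + 31*h - 30) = h*(h - 5)*(h^3 - 2*h^2 - 5*h + 6) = h*(h - 5)*(h + 2)*(h^2 - 4*h + 3) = h*(h - 5)*(h - 1)*(h + 2)*(h - 3)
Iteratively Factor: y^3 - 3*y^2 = (y)*(y^2 - 3*y) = y^2*(y - 3)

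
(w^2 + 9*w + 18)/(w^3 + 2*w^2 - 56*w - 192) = (w + 3)/(w^2 - 4*w - 32)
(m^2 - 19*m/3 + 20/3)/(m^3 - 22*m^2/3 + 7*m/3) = (3*m^2 - 19*m + 20)/(m*(3*m^2 - 22*m + 7))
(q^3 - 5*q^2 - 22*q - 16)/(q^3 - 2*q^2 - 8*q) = (q^2 - 7*q - 8)/(q*(q - 4))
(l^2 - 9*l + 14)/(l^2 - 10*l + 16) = (l - 7)/(l - 8)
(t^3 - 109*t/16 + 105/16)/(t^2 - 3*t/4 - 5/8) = (4*t^2 + 5*t - 21)/(2*(2*t + 1))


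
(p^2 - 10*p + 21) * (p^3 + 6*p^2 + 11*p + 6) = p^5 - 4*p^4 - 28*p^3 + 22*p^2 + 171*p + 126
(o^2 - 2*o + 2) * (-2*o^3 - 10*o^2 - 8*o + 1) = -2*o^5 - 6*o^4 + 8*o^3 - 3*o^2 - 18*o + 2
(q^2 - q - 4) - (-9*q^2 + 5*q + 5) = 10*q^2 - 6*q - 9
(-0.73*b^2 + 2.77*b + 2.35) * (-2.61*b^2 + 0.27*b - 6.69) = 1.9053*b^4 - 7.4268*b^3 - 0.5019*b^2 - 17.8968*b - 15.7215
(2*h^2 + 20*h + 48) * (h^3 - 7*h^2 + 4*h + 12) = 2*h^5 + 6*h^4 - 84*h^3 - 232*h^2 + 432*h + 576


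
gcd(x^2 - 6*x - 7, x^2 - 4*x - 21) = x - 7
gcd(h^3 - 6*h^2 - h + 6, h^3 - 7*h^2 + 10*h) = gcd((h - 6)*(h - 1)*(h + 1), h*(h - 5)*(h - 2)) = 1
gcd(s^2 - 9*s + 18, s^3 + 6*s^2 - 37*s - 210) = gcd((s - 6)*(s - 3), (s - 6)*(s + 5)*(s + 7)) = s - 6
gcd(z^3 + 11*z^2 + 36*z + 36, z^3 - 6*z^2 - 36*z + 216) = z + 6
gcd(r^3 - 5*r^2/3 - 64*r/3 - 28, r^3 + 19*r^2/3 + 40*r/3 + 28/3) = r^2 + 13*r/3 + 14/3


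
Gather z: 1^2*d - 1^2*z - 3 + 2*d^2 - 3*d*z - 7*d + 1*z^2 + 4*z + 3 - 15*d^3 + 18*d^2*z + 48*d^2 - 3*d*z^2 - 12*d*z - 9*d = -15*d^3 + 50*d^2 - 15*d + z^2*(1 - 3*d) + z*(18*d^2 - 15*d + 3)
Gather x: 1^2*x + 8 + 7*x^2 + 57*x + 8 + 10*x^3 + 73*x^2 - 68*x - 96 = 10*x^3 + 80*x^2 - 10*x - 80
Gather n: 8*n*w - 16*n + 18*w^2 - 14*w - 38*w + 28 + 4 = n*(8*w - 16) + 18*w^2 - 52*w + 32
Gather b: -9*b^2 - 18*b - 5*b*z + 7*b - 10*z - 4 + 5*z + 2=-9*b^2 + b*(-5*z - 11) - 5*z - 2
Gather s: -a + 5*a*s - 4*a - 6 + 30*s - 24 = -5*a + s*(5*a + 30) - 30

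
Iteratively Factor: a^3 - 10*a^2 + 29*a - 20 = (a - 1)*(a^2 - 9*a + 20) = (a - 4)*(a - 1)*(a - 5)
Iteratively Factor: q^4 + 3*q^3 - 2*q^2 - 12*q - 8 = (q + 2)*(q^3 + q^2 - 4*q - 4) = (q - 2)*(q + 2)*(q^2 + 3*q + 2) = (q - 2)*(q + 1)*(q + 2)*(q + 2)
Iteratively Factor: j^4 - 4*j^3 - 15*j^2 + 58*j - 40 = (j - 5)*(j^3 + j^2 - 10*j + 8) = (j - 5)*(j - 2)*(j^2 + 3*j - 4) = (j - 5)*(j - 2)*(j - 1)*(j + 4)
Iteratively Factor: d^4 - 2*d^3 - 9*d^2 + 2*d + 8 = (d + 1)*(d^3 - 3*d^2 - 6*d + 8) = (d - 1)*(d + 1)*(d^2 - 2*d - 8) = (d - 1)*(d + 1)*(d + 2)*(d - 4)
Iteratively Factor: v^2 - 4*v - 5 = (v - 5)*(v + 1)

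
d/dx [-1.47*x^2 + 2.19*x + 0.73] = 2.19 - 2.94*x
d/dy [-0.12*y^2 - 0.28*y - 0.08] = -0.24*y - 0.28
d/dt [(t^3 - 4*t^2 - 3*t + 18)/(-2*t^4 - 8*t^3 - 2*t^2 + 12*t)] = (t^4 - 12*t^3 + 18*t^2 + 36*t - 27)/(2*t^2*(t^4 + 4*t^3 - 2*t^2 - 12*t + 9))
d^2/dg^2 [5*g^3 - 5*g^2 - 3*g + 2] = 30*g - 10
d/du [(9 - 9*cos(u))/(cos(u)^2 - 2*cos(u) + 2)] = 9*(2 - cos(u))*sin(u)*cos(u)/(cos(u)^2 - 2*cos(u) + 2)^2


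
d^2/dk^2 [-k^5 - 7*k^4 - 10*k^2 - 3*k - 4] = -20*k^3 - 84*k^2 - 20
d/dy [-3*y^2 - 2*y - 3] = -6*y - 2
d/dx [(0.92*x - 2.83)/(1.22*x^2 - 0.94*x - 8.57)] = (-1.1224*x^2 + 6.9052*x - 10.5446)/(1.4884*x^4 - 2.2936*x^3 - 20.0272*x^2 + 16.1116*x + 73.4449)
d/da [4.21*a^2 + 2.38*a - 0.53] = 8.42*a + 2.38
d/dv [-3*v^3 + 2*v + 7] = 2 - 9*v^2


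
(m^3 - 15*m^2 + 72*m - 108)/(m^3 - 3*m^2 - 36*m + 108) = (m - 6)/(m + 6)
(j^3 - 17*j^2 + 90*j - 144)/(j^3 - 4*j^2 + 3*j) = (j^2 - 14*j + 48)/(j*(j - 1))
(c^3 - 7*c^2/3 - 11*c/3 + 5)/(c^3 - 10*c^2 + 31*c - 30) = (3*c^2 + 2*c - 5)/(3*(c^2 - 7*c + 10))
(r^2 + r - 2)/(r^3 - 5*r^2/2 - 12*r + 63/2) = 2*(r^2 + r - 2)/(2*r^3 - 5*r^2 - 24*r + 63)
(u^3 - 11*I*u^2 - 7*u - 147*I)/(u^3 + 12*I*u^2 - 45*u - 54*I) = (u^2 - 14*I*u - 49)/(u^2 + 9*I*u - 18)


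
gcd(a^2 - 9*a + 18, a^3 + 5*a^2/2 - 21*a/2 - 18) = a - 3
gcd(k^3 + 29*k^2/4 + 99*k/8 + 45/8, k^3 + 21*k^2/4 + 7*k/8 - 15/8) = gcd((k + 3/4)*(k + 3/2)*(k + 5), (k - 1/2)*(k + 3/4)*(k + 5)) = k^2 + 23*k/4 + 15/4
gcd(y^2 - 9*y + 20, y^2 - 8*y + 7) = 1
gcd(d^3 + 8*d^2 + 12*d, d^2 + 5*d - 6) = d + 6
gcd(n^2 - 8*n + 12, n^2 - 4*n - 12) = n - 6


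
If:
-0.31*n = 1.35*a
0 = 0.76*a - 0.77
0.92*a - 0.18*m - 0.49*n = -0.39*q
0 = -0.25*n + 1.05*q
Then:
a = 1.01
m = 14.91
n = -4.41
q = -1.05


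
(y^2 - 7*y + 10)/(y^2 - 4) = (y - 5)/(y + 2)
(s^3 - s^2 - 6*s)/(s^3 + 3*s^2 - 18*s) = (s + 2)/(s + 6)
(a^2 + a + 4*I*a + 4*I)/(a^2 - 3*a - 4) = (a + 4*I)/(a - 4)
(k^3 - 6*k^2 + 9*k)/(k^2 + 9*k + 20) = k*(k^2 - 6*k + 9)/(k^2 + 9*k + 20)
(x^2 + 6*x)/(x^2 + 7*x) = (x + 6)/(x + 7)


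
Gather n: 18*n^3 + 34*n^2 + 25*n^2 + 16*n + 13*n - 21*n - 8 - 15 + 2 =18*n^3 + 59*n^2 + 8*n - 21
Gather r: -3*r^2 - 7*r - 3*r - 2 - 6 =-3*r^2 - 10*r - 8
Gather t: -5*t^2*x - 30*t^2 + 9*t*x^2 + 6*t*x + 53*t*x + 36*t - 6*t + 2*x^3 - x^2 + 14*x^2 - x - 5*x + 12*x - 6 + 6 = t^2*(-5*x - 30) + t*(9*x^2 + 59*x + 30) + 2*x^3 + 13*x^2 + 6*x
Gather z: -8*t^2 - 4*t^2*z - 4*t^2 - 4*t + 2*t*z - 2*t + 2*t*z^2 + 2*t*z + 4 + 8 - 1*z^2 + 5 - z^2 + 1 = -12*t^2 - 6*t + z^2*(2*t - 2) + z*(-4*t^2 + 4*t) + 18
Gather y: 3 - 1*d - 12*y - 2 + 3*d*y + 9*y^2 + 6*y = -d + 9*y^2 + y*(3*d - 6) + 1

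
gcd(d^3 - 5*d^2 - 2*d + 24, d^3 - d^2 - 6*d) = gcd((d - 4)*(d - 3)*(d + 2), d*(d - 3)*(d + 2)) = d^2 - d - 6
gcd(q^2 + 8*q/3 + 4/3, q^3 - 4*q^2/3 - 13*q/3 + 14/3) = q + 2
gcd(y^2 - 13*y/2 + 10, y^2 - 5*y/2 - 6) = y - 4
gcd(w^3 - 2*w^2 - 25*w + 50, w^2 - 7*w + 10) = w^2 - 7*w + 10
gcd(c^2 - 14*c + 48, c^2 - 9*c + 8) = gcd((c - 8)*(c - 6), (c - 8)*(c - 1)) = c - 8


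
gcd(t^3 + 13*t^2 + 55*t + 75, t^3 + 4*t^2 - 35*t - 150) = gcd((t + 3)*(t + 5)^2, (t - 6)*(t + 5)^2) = t^2 + 10*t + 25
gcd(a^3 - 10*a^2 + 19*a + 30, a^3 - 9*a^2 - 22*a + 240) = a - 6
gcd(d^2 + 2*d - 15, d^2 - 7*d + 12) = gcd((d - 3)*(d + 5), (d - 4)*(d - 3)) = d - 3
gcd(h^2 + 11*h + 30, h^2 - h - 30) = h + 5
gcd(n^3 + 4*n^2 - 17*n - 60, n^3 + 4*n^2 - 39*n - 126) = n + 3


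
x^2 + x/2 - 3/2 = (x - 1)*(x + 3/2)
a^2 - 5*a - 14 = (a - 7)*(a + 2)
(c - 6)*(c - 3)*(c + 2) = c^3 - 7*c^2 + 36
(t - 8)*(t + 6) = t^2 - 2*t - 48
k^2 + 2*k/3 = k*(k + 2/3)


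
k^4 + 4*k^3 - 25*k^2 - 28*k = k*(k - 4)*(k + 1)*(k + 7)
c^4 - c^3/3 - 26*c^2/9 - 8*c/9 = c*(c - 2)*(c + 1/3)*(c + 4/3)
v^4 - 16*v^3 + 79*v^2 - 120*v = v*(v - 8)*(v - 5)*(v - 3)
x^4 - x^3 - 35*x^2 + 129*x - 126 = (x - 3)^2*(x - 2)*(x + 7)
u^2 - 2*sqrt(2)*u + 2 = (u - sqrt(2))^2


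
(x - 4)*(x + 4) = x^2 - 16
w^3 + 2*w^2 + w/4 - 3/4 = (w - 1/2)*(w + 1)*(w + 3/2)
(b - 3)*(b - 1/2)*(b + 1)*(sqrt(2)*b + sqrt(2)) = sqrt(2)*b^4 - 3*sqrt(2)*b^3/2 - 9*sqrt(2)*b^2/2 - sqrt(2)*b/2 + 3*sqrt(2)/2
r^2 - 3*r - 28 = (r - 7)*(r + 4)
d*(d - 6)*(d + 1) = d^3 - 5*d^2 - 6*d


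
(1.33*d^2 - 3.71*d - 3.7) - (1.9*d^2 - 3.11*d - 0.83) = -0.57*d^2 - 0.6*d - 2.87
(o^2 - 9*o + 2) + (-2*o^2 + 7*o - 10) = -o^2 - 2*o - 8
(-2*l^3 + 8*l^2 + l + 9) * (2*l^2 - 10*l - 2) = -4*l^5 + 36*l^4 - 74*l^3 - 8*l^2 - 92*l - 18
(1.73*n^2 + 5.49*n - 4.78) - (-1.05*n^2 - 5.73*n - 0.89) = 2.78*n^2 + 11.22*n - 3.89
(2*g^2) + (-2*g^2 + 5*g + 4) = 5*g + 4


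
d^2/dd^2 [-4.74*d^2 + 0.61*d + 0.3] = -9.48000000000000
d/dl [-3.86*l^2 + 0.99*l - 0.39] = 0.99 - 7.72*l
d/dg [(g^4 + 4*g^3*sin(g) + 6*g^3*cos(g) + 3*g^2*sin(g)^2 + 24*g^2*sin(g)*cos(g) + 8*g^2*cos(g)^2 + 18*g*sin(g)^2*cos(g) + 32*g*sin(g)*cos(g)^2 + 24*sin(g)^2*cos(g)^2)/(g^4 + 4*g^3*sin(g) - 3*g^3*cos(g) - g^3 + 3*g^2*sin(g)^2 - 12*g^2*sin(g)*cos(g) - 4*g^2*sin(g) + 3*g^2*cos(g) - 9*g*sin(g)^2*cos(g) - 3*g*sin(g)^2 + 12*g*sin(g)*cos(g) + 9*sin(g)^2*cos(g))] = (-9*g^3*sin(g) - 16*g^2*sin(g)*cos(g) - 9*sqrt(2)*g^2*cos(g + pi/4) - g^2 + 16*sqrt(2)*g*sin(g)*sin(g + pi/4) + 24*g*sin(g)*cos(g)^2 + 6*g*cos(g) - 16*g + 24*sqrt(2)*cos(g)^2*cos(g + pi/4) + 26*cos(g)^2)/((g - 1)^2*(g - 3*cos(g))^2)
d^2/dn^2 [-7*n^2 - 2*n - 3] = -14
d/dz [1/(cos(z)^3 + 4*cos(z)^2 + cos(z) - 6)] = (3*cos(z)^2 + 8*cos(z) + 1)*sin(z)/(cos(z)^3 + 4*cos(z)^2 + cos(z) - 6)^2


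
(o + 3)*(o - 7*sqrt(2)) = o^2 - 7*sqrt(2)*o + 3*o - 21*sqrt(2)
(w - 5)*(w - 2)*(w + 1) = w^3 - 6*w^2 + 3*w + 10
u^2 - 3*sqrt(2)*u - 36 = (u - 6*sqrt(2))*(u + 3*sqrt(2))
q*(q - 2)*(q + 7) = q^3 + 5*q^2 - 14*q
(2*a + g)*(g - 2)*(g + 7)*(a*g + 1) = 2*a^2*g^3 + 10*a^2*g^2 - 28*a^2*g + a*g^4 + 5*a*g^3 - 12*a*g^2 + 10*a*g - 28*a + g^3 + 5*g^2 - 14*g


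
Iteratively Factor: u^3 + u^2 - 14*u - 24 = (u + 2)*(u^2 - u - 12) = (u + 2)*(u + 3)*(u - 4)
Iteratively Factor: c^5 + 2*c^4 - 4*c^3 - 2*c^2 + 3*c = (c)*(c^4 + 2*c^3 - 4*c^2 - 2*c + 3) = c*(c - 1)*(c^3 + 3*c^2 - c - 3) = c*(c - 1)^2*(c^2 + 4*c + 3) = c*(c - 1)^2*(c + 3)*(c + 1)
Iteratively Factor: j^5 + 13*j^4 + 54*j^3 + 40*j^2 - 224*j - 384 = (j + 4)*(j^4 + 9*j^3 + 18*j^2 - 32*j - 96) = (j - 2)*(j + 4)*(j^3 + 11*j^2 + 40*j + 48) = (j - 2)*(j + 4)^2*(j^2 + 7*j + 12) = (j - 2)*(j + 4)^3*(j + 3)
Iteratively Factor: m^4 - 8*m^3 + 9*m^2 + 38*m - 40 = (m + 2)*(m^3 - 10*m^2 + 29*m - 20) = (m - 1)*(m + 2)*(m^2 - 9*m + 20) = (m - 5)*(m - 1)*(m + 2)*(m - 4)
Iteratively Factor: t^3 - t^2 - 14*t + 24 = (t + 4)*(t^2 - 5*t + 6) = (t - 3)*(t + 4)*(t - 2)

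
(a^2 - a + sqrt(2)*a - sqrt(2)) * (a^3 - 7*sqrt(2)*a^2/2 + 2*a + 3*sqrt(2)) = a^5 - 5*sqrt(2)*a^4/2 - a^4 - 5*a^3 + 5*sqrt(2)*a^3/2 + 5*a^2 + 5*sqrt(2)*a^2 - 5*sqrt(2)*a + 6*a - 6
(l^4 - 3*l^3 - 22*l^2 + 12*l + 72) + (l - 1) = l^4 - 3*l^3 - 22*l^2 + 13*l + 71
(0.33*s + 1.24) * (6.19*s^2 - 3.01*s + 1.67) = 2.0427*s^3 + 6.6823*s^2 - 3.1813*s + 2.0708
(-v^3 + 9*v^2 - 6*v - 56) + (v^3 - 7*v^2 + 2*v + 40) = 2*v^2 - 4*v - 16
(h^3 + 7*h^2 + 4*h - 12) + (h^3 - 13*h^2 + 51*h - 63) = 2*h^3 - 6*h^2 + 55*h - 75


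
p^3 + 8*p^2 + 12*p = p*(p + 2)*(p + 6)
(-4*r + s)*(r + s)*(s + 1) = -4*r^2*s - 4*r^2 - 3*r*s^2 - 3*r*s + s^3 + s^2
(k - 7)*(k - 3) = k^2 - 10*k + 21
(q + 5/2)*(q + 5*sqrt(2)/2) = q^2 + 5*q/2 + 5*sqrt(2)*q/2 + 25*sqrt(2)/4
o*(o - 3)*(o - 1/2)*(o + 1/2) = o^4 - 3*o^3 - o^2/4 + 3*o/4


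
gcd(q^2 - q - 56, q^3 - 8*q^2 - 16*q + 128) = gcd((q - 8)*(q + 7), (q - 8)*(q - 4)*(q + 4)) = q - 8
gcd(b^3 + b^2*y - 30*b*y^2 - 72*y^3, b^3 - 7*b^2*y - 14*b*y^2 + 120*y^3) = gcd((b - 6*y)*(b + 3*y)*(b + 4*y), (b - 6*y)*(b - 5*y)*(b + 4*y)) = -b^2 + 2*b*y + 24*y^2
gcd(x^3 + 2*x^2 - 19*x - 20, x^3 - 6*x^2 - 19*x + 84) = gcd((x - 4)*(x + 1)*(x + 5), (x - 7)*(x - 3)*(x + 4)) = 1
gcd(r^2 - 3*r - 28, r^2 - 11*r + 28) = r - 7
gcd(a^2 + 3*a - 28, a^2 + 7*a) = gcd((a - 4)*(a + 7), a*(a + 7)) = a + 7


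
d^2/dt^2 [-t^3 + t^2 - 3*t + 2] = 2 - 6*t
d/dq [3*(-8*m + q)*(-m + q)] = -27*m + 6*q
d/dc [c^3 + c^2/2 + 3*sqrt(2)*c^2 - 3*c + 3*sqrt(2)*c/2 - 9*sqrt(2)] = 3*c^2 + c + 6*sqrt(2)*c - 3 + 3*sqrt(2)/2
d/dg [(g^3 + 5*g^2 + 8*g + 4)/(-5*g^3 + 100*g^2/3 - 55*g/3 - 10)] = 3*(35*g^4 + 26*g^3 - 197*g^2 - 220*g - 4)/(5*(9*g^6 - 120*g^5 + 466*g^4 - 404*g^3 - 119*g^2 + 132*g + 36))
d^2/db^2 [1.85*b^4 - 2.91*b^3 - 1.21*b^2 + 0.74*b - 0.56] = 22.2*b^2 - 17.46*b - 2.42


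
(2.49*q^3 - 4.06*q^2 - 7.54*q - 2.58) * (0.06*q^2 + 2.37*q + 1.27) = 0.1494*q^5 + 5.6577*q^4 - 6.9123*q^3 - 23.1808*q^2 - 15.6904*q - 3.2766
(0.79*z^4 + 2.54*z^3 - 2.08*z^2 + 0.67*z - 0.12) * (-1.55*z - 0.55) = -1.2245*z^5 - 4.3715*z^4 + 1.827*z^3 + 0.1055*z^2 - 0.1825*z + 0.066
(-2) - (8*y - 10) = 8 - 8*y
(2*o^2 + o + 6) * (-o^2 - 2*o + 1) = -2*o^4 - 5*o^3 - 6*o^2 - 11*o + 6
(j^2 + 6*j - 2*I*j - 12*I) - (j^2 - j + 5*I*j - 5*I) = 7*j - 7*I*j - 7*I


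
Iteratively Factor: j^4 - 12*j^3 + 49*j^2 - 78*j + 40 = (j - 4)*(j^3 - 8*j^2 + 17*j - 10) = (j - 4)*(j - 1)*(j^2 - 7*j + 10) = (j - 5)*(j - 4)*(j - 1)*(j - 2)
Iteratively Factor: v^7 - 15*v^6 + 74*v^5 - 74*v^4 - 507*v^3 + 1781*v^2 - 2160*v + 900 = (v - 2)*(v^6 - 13*v^5 + 48*v^4 + 22*v^3 - 463*v^2 + 855*v - 450) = (v - 3)*(v - 2)*(v^5 - 10*v^4 + 18*v^3 + 76*v^2 - 235*v + 150) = (v - 3)*(v - 2)*(v - 1)*(v^4 - 9*v^3 + 9*v^2 + 85*v - 150) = (v - 3)*(v - 2)^2*(v - 1)*(v^3 - 7*v^2 - 5*v + 75) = (v - 5)*(v - 3)*(v - 2)^2*(v - 1)*(v^2 - 2*v - 15) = (v - 5)^2*(v - 3)*(v - 2)^2*(v - 1)*(v + 3)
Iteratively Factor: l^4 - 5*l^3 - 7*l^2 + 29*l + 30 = (l + 2)*(l^3 - 7*l^2 + 7*l + 15) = (l + 1)*(l + 2)*(l^2 - 8*l + 15) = (l - 5)*(l + 1)*(l + 2)*(l - 3)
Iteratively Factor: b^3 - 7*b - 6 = (b + 1)*(b^2 - b - 6) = (b - 3)*(b + 1)*(b + 2)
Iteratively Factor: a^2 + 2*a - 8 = (a - 2)*(a + 4)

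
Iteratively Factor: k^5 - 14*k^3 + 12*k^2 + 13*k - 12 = (k + 1)*(k^4 - k^3 - 13*k^2 + 25*k - 12) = (k - 3)*(k + 1)*(k^3 + 2*k^2 - 7*k + 4) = (k - 3)*(k - 1)*(k + 1)*(k^2 + 3*k - 4) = (k - 3)*(k - 1)^2*(k + 1)*(k + 4)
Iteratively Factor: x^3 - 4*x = (x + 2)*(x^2 - 2*x) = x*(x + 2)*(x - 2)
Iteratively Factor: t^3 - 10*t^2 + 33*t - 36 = (t - 3)*(t^2 - 7*t + 12) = (t - 4)*(t - 3)*(t - 3)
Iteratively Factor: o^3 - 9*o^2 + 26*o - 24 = (o - 2)*(o^2 - 7*o + 12) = (o - 3)*(o - 2)*(o - 4)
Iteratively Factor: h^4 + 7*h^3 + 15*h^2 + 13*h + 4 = (h + 1)*(h^3 + 6*h^2 + 9*h + 4) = (h + 1)*(h + 4)*(h^2 + 2*h + 1) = (h + 1)^2*(h + 4)*(h + 1)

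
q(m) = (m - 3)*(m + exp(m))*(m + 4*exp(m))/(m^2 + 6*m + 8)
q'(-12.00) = 0.23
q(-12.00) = -27.00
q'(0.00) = -3.25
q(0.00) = -1.50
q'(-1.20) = 3.69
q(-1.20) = 0.01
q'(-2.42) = 17.28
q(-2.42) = 39.30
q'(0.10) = -3.45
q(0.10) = -1.84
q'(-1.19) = 3.47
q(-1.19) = 0.04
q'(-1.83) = 224.10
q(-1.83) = -25.98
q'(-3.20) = -79.96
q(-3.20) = 61.96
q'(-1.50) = 18.70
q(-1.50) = -2.79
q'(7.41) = 914888.89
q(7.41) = 451125.42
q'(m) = (-2*m - 6)*(m - 3)*(m + exp(m))*(m + 4*exp(m))/(m^2 + 6*m + 8)^2 + (m - 3)*(m + exp(m))*(4*exp(m) + 1)/(m^2 + 6*m + 8) + (m - 3)*(m + 4*exp(m))*(exp(m) + 1)/(m^2 + 6*m + 8) + (m + exp(m))*(m + 4*exp(m))/(m^2 + 6*m + 8)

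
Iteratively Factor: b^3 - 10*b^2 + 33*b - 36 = (b - 4)*(b^2 - 6*b + 9) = (b - 4)*(b - 3)*(b - 3)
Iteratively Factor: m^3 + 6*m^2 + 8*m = (m + 2)*(m^2 + 4*m) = (m + 2)*(m + 4)*(m)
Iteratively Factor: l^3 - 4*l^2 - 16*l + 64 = (l - 4)*(l^2 - 16) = (l - 4)*(l + 4)*(l - 4)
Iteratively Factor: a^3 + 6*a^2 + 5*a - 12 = (a - 1)*(a^2 + 7*a + 12) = (a - 1)*(a + 4)*(a + 3)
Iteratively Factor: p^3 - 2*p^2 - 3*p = (p - 3)*(p^2 + p) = p*(p - 3)*(p + 1)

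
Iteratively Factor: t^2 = (t)*(t)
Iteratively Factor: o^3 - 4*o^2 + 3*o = (o - 1)*(o^2 - 3*o) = o*(o - 1)*(o - 3)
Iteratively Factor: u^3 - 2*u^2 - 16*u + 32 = (u + 4)*(u^2 - 6*u + 8) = (u - 4)*(u + 4)*(u - 2)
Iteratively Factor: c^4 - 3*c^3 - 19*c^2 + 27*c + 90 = (c - 5)*(c^3 + 2*c^2 - 9*c - 18) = (c - 5)*(c + 2)*(c^2 - 9) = (c - 5)*(c - 3)*(c + 2)*(c + 3)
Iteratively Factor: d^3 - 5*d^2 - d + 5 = (d - 1)*(d^2 - 4*d - 5) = (d - 5)*(d - 1)*(d + 1)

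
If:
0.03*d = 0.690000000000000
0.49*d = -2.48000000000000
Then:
No Solution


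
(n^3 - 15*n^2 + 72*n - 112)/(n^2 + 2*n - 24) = (n^2 - 11*n + 28)/(n + 6)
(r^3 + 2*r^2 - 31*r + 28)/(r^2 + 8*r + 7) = (r^2 - 5*r + 4)/(r + 1)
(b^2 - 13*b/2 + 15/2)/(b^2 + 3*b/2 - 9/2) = (b - 5)/(b + 3)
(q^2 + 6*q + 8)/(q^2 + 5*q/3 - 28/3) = 3*(q + 2)/(3*q - 7)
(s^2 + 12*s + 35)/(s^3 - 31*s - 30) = (s + 7)/(s^2 - 5*s - 6)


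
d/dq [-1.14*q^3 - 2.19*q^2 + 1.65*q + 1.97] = -3.42*q^2 - 4.38*q + 1.65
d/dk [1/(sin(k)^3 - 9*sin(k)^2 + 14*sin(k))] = (-3*cos(k) + 18/tan(k) - 14*cos(k)/sin(k)^2)/((sin(k) - 7)^2*(sin(k) - 2)^2)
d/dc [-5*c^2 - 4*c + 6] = -10*c - 4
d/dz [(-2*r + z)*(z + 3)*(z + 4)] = -4*r*z - 14*r + 3*z^2 + 14*z + 12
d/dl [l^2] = 2*l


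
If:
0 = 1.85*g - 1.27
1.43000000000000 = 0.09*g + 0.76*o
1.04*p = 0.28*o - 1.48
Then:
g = 0.69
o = 1.80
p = -0.94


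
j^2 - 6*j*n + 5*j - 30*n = (j + 5)*(j - 6*n)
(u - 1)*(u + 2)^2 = u^3 + 3*u^2 - 4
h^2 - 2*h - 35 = (h - 7)*(h + 5)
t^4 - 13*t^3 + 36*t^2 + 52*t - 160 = (t - 8)*(t - 5)*(t - 2)*(t + 2)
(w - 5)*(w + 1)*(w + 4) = w^3 - 21*w - 20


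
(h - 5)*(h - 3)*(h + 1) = h^3 - 7*h^2 + 7*h + 15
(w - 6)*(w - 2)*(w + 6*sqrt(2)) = w^3 - 8*w^2 + 6*sqrt(2)*w^2 - 48*sqrt(2)*w + 12*w + 72*sqrt(2)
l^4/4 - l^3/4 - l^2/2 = l^2*(l/4 + 1/4)*(l - 2)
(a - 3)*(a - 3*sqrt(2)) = a^2 - 3*sqrt(2)*a - 3*a + 9*sqrt(2)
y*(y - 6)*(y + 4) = y^3 - 2*y^2 - 24*y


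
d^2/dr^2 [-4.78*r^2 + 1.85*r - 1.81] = -9.56000000000000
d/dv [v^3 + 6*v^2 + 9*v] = 3*v^2 + 12*v + 9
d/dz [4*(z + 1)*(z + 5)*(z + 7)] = 12*z^2 + 104*z + 188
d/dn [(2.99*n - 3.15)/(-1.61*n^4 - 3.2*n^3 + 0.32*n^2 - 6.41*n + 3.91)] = (14.4417*n^4 - 1.15*n^3 - 31.1968*n^2 + 2.016*n - 8.5006)/(2.5921*n^8 + 10.304*n^7 + 9.2096*n^6 + 18.5922*n^5 + 28.5362*n^4 - 29.1264*n^3 + 43.5905*n^2 - 50.1262*n + 15.2881)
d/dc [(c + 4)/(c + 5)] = (c + 5)^(-2)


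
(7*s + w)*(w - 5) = 7*s*w - 35*s + w^2 - 5*w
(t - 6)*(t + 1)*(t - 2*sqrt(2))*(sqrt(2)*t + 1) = sqrt(2)*t^4 - 5*sqrt(2)*t^3 - 3*t^3 - 8*sqrt(2)*t^2 + 15*t^2 + 10*sqrt(2)*t + 18*t + 12*sqrt(2)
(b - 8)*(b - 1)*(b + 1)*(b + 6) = b^4 - 2*b^3 - 49*b^2 + 2*b + 48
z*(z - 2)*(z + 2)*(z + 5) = z^4 + 5*z^3 - 4*z^2 - 20*z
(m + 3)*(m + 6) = m^2 + 9*m + 18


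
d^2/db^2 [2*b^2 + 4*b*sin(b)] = -4*b*sin(b) + 8*cos(b) + 4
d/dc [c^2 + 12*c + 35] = 2*c + 12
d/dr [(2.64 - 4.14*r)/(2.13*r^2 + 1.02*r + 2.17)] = (8.8182*r^2 - 11.2464*r - 11.6766)/(4.5369*r^4 + 4.3452*r^3 + 10.2846*r^2 + 4.4268*r + 4.7089)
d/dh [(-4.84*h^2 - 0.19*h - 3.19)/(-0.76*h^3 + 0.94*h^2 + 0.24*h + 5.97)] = (-3.6784*h^4 - 0.2888*h^3 - 8.2562*h^2 - 51.7924*h - 0.3687)/(0.5776*h^6 - 1.4288*h^5 + 0.5188*h^4 - 8.6232*h^3 + 11.2812*h^2 + 2.8656*h + 35.6409)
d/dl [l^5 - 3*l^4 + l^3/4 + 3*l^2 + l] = 5*l^4 - 12*l^3 + 3*l^2/4 + 6*l + 1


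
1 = 1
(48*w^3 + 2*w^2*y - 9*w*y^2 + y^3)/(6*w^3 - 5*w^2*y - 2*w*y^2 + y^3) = (-8*w + y)/(-w + y)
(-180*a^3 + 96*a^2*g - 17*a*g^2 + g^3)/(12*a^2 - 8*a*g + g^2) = (-30*a^2 + 11*a*g - g^2)/(2*a - g)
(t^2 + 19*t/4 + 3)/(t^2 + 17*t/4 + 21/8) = 2*(t + 4)/(2*t + 7)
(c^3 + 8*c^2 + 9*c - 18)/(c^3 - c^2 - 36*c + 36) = (c + 3)/(c - 6)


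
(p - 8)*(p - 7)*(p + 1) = p^3 - 14*p^2 + 41*p + 56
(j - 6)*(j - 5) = j^2 - 11*j + 30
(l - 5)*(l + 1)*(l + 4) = l^3 - 21*l - 20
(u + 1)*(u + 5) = u^2 + 6*u + 5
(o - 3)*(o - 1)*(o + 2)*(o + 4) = o^4 + 2*o^3 - 13*o^2 - 14*o + 24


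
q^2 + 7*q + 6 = (q + 1)*(q + 6)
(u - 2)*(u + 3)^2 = u^3 + 4*u^2 - 3*u - 18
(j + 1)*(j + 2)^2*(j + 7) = j^4 + 12*j^3 + 43*j^2 + 60*j + 28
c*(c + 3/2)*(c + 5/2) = c^3 + 4*c^2 + 15*c/4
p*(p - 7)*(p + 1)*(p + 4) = p^4 - 2*p^3 - 31*p^2 - 28*p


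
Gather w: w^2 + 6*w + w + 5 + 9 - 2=w^2 + 7*w + 12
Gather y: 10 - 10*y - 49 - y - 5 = -11*y - 44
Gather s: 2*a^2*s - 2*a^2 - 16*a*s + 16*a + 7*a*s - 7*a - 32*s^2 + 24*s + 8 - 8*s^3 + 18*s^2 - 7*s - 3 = -2*a^2 + 9*a - 8*s^3 - 14*s^2 + s*(2*a^2 - 9*a + 17) + 5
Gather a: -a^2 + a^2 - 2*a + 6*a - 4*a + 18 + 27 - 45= 0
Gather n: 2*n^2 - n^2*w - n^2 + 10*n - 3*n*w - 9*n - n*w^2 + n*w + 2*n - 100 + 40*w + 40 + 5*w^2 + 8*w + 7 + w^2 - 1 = n^2*(1 - w) + n*(-w^2 - 2*w + 3) + 6*w^2 + 48*w - 54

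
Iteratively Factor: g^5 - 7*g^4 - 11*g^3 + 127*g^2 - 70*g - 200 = (g - 5)*(g^4 - 2*g^3 - 21*g^2 + 22*g + 40) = (g - 5)*(g + 1)*(g^3 - 3*g^2 - 18*g + 40) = (g - 5)*(g + 1)*(g + 4)*(g^2 - 7*g + 10) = (g - 5)*(g - 2)*(g + 1)*(g + 4)*(g - 5)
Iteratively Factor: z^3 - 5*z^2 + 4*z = (z - 1)*(z^2 - 4*z) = (z - 4)*(z - 1)*(z)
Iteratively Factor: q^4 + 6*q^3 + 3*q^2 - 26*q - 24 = (q + 1)*(q^3 + 5*q^2 - 2*q - 24) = (q + 1)*(q + 3)*(q^2 + 2*q - 8) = (q + 1)*(q + 3)*(q + 4)*(q - 2)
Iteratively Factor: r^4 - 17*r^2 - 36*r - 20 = (r + 2)*(r^3 - 2*r^2 - 13*r - 10) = (r - 5)*(r + 2)*(r^2 + 3*r + 2) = (r - 5)*(r + 2)^2*(r + 1)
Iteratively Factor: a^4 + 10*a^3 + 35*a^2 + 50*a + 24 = (a + 2)*(a^3 + 8*a^2 + 19*a + 12) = (a + 1)*(a + 2)*(a^2 + 7*a + 12) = (a + 1)*(a + 2)*(a + 4)*(a + 3)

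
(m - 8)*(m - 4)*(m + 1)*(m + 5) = m^4 - 6*m^3 - 35*m^2 + 132*m + 160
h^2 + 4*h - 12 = (h - 2)*(h + 6)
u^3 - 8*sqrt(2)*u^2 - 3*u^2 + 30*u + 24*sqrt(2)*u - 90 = (u - 3)*(u - 5*sqrt(2))*(u - 3*sqrt(2))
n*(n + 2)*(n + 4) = n^3 + 6*n^2 + 8*n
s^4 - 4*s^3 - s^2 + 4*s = s*(s - 4)*(s - 1)*(s + 1)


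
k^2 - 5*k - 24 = (k - 8)*(k + 3)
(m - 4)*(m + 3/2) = m^2 - 5*m/2 - 6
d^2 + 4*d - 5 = (d - 1)*(d + 5)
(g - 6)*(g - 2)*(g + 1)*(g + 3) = g^4 - 4*g^3 - 17*g^2 + 24*g + 36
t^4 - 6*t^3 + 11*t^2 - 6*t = t*(t - 3)*(t - 2)*(t - 1)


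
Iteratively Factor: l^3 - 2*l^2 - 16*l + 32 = (l - 4)*(l^2 + 2*l - 8) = (l - 4)*(l + 4)*(l - 2)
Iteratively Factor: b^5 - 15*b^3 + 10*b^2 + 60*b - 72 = (b - 2)*(b^4 + 2*b^3 - 11*b^2 - 12*b + 36) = (b - 2)*(b + 3)*(b^3 - b^2 - 8*b + 12) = (b - 2)^2*(b + 3)*(b^2 + b - 6) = (b - 2)^2*(b + 3)^2*(b - 2)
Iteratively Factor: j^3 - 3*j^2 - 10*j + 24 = (j - 4)*(j^2 + j - 6) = (j - 4)*(j - 2)*(j + 3)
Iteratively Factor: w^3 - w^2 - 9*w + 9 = (w - 3)*(w^2 + 2*w - 3) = (w - 3)*(w - 1)*(w + 3)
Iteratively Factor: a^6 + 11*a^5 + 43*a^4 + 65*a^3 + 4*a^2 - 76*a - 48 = (a + 3)*(a^5 + 8*a^4 + 19*a^3 + 8*a^2 - 20*a - 16) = (a + 1)*(a + 3)*(a^4 + 7*a^3 + 12*a^2 - 4*a - 16) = (a - 1)*(a + 1)*(a + 3)*(a^3 + 8*a^2 + 20*a + 16) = (a - 1)*(a + 1)*(a + 2)*(a + 3)*(a^2 + 6*a + 8) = (a - 1)*(a + 1)*(a + 2)^2*(a + 3)*(a + 4)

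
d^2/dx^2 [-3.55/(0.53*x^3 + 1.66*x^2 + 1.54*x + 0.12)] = ((11.289*x + 11.786)*(0.53*x^3 + 1.66*x^2 + 1.54*x + 0.12) - 3.55*(1.59*x^2 + 3.32*x + 1.54)*(3.18*x^2 + 6.64*x + 3.08))/(0.53*x^3 + 1.66*x^2 + 1.54*x + 0.12)^3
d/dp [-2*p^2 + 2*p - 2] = 2 - 4*p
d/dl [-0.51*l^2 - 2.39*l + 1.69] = -1.02*l - 2.39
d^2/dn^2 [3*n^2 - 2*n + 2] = 6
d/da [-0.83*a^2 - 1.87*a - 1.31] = -1.66*a - 1.87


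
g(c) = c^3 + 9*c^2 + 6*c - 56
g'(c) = 3*c^2 + 18*c + 6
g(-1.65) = -45.89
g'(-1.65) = -15.53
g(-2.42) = -31.98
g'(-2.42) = -19.99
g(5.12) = 344.87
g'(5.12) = 176.80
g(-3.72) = -5.25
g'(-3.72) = -19.44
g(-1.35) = -50.16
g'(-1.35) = -12.83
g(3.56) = 124.54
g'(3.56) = 108.10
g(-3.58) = -8.02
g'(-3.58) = -19.99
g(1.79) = -10.69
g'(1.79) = 47.83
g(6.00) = 520.00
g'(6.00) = 222.00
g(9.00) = 1456.00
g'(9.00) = 411.00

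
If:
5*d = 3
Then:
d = 3/5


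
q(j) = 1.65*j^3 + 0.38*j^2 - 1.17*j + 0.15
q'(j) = 4.95*j^2 + 0.76*j - 1.17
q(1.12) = 1.63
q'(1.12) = 5.89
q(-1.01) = 0.02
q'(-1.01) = 3.11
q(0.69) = 0.07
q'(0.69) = 1.71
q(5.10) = 222.94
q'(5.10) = 131.46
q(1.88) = 10.26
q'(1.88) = 17.75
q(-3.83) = -82.49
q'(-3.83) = 68.53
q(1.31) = 2.98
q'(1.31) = 8.32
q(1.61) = 6.14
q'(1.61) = 12.88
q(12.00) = 2892.03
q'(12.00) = 720.75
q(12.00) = 2892.03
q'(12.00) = 720.75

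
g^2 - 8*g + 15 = (g - 5)*(g - 3)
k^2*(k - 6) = k^3 - 6*k^2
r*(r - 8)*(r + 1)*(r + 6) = r^4 - r^3 - 50*r^2 - 48*r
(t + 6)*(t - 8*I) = t^2 + 6*t - 8*I*t - 48*I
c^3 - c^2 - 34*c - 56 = (c - 7)*(c + 2)*(c + 4)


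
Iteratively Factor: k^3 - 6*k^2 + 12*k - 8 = (k - 2)*(k^2 - 4*k + 4) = (k - 2)^2*(k - 2)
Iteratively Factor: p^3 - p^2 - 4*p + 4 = (p + 2)*(p^2 - 3*p + 2) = (p - 2)*(p + 2)*(p - 1)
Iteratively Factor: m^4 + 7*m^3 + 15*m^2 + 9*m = (m + 1)*(m^3 + 6*m^2 + 9*m) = (m + 1)*(m + 3)*(m^2 + 3*m) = m*(m + 1)*(m + 3)*(m + 3)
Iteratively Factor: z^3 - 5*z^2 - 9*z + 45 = (z - 5)*(z^2 - 9) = (z - 5)*(z - 3)*(z + 3)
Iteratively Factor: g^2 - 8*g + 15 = (g - 5)*(g - 3)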